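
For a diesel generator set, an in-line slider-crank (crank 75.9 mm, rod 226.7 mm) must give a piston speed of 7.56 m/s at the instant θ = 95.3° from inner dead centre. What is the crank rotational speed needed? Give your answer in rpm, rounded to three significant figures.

988

For an in-line slider-crank, |v_piston| = rω|sinθ|·[1 + r cosθ/√(L² − r² sin²θ)].
With r = 0.0759 m, L = 0.2267 m, θ = 95.3°: the bracketed kinematic factor |dx/dθ| = 0.073096 m.
ω = v/|dx/dθ| = 7.56/0.073096 = 103.43 rad/s.
N = 60ω/(2π) = 987.64 rpm.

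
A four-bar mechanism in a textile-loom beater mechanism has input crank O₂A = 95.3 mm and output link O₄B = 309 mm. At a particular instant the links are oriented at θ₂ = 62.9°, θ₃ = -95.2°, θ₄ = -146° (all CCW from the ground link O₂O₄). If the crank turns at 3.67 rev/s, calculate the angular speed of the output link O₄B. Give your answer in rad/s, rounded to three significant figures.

ω₂ = 23.06 rad/s (from 3.67 rev/s).
Differentiating the loop-closure r₂e^{iθ₂}+r₃e^{iθ₃}=r₁+r₄e^{iθ₄} gives r₂ω₂e^{iθ₂}+r₃ω₃e^{iθ₃}=r₄ω₄e^{iθ₄}.
Eliminating the other unknown: ω₄ = r₂ω₂ sin(θ₂−θ₃) / [r₄ sin(θ₄−θ₃)].
Numerator sine = +0.37299; denominator sine = -0.77494.
Result = 0.0953·23.06·(+0.37299) / (0.309·(-0.77494)) = -3.423 rad/s; magnitude 3.423 rad/s.

3.42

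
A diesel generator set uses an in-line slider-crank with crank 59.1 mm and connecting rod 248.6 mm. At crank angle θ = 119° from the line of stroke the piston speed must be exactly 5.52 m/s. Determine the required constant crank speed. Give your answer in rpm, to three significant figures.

For an in-line slider-crank, |v_piston| = rω|sinθ|·[1 + r cosθ/√(L² − r² sin²θ)].
With r = 0.0591 m, L = 0.2486 m, θ = 119°: the bracketed kinematic factor |dx/dθ| = 0.045599 m.
ω = v/|dx/dθ| = 5.52/0.045599 = 121.05 rad/s.
N = 60ω/(2π) = 1156 rpm.

1160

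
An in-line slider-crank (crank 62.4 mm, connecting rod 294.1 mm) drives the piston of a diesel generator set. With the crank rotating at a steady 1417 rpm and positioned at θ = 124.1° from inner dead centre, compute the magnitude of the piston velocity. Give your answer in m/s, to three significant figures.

6.74

ω = 2π·1417/60 = 148.4 rad/s
For an in-line slider-crank, x = r cosθ + √(L² − r² sin²θ), so v = −rω sinθ·[1 + r cosθ/√(L² − r² sin²θ)].
With r = 0.0624 m, L = 0.2941 m, θ = 124.1°: √(L² − r² sin²θ) = 0.28953 m.
v = −0.0624·148.4·0.82806·[1 + 0.0624·-0.56064/0.28953] = -6.7409 m/s.
|v| = 6.7409 m/s.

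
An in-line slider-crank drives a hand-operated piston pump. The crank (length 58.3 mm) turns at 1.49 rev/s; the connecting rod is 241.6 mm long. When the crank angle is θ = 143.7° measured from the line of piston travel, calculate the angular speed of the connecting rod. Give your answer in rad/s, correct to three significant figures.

1.84

ω = 9.362 rad/s (converted from 1.49 rev/s).
The rod makes angle φ with the slider axis where L sinφ = r sinθ; differentiating, L cosφ·φ̇ = r ω cosθ.
L cosφ = √(L² − r² sin²θ) = 0.23912 m.
|ω_rod| = r ω |cosθ| / √(L² − r² sin²θ) = 0.0583·9.362·0.80593/0.23912 = 1.8396 rad/s.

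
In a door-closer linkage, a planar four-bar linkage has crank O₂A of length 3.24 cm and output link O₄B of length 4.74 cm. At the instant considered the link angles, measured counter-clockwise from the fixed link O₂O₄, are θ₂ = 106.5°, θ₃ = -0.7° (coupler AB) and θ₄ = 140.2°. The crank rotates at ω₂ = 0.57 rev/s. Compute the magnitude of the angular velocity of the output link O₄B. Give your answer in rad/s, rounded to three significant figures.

3.71

ω₂ = 3.581 rad/s (from 0.57 rev/s).
Differentiating the loop-closure r₂e^{iθ₂}+r₃e^{iθ₃}=r₁+r₄e^{iθ₄} gives r₂ω₂e^{iθ₂}+r₃ω₃e^{iθ₃}=r₄ω₄e^{iθ₄}.
Eliminating the other unknown: ω₄ = r₂ω₂ sin(θ₂−θ₃) / [r₄ sin(θ₄−θ₃)].
Numerator sine = +0.95528; denominator sine = +0.63068.
Result = 0.0324·3.581·(+0.95528) / (0.0474·(+0.63068)) = +3.708 rad/s; magnitude 3.708 rad/s.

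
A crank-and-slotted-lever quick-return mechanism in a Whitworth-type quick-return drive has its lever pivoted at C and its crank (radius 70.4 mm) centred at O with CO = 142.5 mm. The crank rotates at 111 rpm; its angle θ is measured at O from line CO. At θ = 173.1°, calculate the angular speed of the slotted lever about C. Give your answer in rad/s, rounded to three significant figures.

10.9

ω = 11.62 rad/s (from 111 rpm).
Crank pin A relative to C: A = (d + r cosθ, r sinθ); lever angle φ = atan2(r sinθ, d + r cosθ).
Differentiating tanφ: φ̇ = rω(d cosθ + r)/(d² + r² + 2dr cosθ).
d² + r² + 2dr cosθ = |CA|² = 0.00534373 m²;  d cosθ + r = -0.071068 m.
|ω_lever| = |0.0704·11.62·-0.071068| / 0.00534373 = 10.883 rad/s.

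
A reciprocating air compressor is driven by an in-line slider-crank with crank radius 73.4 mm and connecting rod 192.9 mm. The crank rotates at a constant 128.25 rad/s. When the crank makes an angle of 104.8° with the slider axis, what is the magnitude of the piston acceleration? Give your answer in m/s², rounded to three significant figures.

733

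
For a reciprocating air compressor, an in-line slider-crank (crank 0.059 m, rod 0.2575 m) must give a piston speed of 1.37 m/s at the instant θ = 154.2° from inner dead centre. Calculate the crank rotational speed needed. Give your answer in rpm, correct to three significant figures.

643

For an in-line slider-crank, |v_piston| = rω|sinθ|·[1 + r cosθ/√(L² − r² sin²θ)].
With r = 0.059 m, L = 0.2575 m, θ = 154.2°: the bracketed kinematic factor |dx/dθ| = 0.020355 m.
ω = v/|dx/dθ| = 1.37/0.020355 = 67.306 rad/s.
N = 60ω/(2π) = 642.72 rpm.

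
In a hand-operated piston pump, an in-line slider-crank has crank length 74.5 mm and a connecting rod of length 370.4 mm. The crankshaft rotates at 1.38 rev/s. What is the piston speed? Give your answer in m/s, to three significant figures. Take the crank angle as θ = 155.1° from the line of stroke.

ω = 2π·1.38 = 8.671 rad/s
For an in-line slider-crank, x = r cosθ + √(L² − r² sin²θ), so v = −rω sinθ·[1 + r cosθ/√(L² − r² sin²θ)].
With r = 0.0745 m, L = 0.3704 m, θ = 155.1°: √(L² − r² sin²θ) = 0.36907 m.
v = −0.0745·8.671·0.42104·[1 + 0.0745·-0.90704/0.36907] = -0.22218 m/s.
|v| = 0.22218 m/s.

0.222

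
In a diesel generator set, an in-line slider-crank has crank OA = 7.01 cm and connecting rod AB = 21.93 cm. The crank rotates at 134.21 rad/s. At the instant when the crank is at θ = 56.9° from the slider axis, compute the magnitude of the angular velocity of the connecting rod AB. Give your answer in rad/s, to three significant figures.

ω = 134.2 rad/s
The rod makes angle φ with the slider axis where L sinφ = r sinθ; differentiating, L cosφ·φ̇ = r ω cosθ.
L cosφ = √(L² − r² sin²θ) = 0.21129 m.
|ω_rod| = r ω |cosθ| / √(L² − r² sin²θ) = 0.0701·134.2·0.54610/0.21129 = 24.316 rad/s.

24.3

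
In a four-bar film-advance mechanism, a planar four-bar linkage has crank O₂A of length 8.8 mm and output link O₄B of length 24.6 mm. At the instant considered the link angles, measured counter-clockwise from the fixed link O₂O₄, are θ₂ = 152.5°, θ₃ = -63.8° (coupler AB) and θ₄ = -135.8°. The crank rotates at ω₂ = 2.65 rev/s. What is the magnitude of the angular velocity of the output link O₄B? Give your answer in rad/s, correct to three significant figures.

3.71

ω₂ = 16.65 rad/s (from 2.65 rev/s).
Differentiating the loop-closure r₂e^{iθ₂}+r₃e^{iθ₃}=r₁+r₄e^{iθ₄} gives r₂ω₂e^{iθ₂}+r₃ω₃e^{iθ₃}=r₄ω₄e^{iθ₄}.
Eliminating the other unknown: ω₄ = r₂ω₂ sin(θ₂−θ₃) / [r₄ sin(θ₄−θ₃)].
Numerator sine = -0.59201; denominator sine = -0.95106.
Result = 0.0088·16.65·(-0.59201) / (0.0246·(-0.95106)) = +3.7076 rad/s; magnitude 3.7076 rad/s.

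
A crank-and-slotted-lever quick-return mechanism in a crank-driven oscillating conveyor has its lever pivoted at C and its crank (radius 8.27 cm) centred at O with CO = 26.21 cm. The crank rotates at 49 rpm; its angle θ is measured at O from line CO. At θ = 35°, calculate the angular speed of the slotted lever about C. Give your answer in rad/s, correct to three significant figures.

ω = 5.131 rad/s (from 49 rpm).
Crank pin A relative to C: A = (d + r cosθ, r sinθ); lever angle φ = atan2(r sinθ, d + r cosθ).
Differentiating tanφ: φ̇ = rω(d cosθ + r)/(d² + r² + 2dr cosθ).
d² + r² + 2dr cosθ = |CA|² = 0.111047 m²;  d cosθ + r = +0.2974 m.
|ω_lever| = |0.0827·5.131·+0.2974| / 0.111047 = 1.1365 rad/s.

1.14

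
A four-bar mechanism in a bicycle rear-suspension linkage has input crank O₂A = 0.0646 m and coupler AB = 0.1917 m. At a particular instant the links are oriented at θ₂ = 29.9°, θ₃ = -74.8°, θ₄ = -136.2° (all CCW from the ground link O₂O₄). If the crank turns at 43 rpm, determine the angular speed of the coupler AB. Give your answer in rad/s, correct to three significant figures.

0.415

ω₂ = 4.503 rad/s (from 43 rpm).
Differentiating the loop-closure r₂e^{iθ₂}+r₃e^{iθ₃}=r₁+r₄e^{iθ₄} gives r₂ω₂e^{iθ₂}+r₃ω₃e^{iθ₃}=r₄ω₄e^{iθ₄}.
Eliminating the other unknown: ω₃ = r₂ω₂ sin(θ₄−θ₂) / [r₃ sin(θ₃−θ₄)].
Numerator sine = -0.24023; denominator sine = +0.87798.
Result = 0.0646·4.503·(-0.24023) / (0.1917·(+0.87798)) = -0.41519 rad/s; magnitude 0.41519 rad/s.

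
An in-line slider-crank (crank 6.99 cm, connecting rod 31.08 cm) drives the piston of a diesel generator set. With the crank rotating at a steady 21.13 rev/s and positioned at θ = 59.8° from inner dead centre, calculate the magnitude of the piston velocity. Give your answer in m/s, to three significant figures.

8.95

ω = 2π·21.1 = 132.8 rad/s
For an in-line slider-crank, x = r cosθ + √(L² − r² sin²θ), so v = −rω sinθ·[1 + r cosθ/√(L² − r² sin²θ)].
With r = 0.0699 m, L = 0.3108 m, θ = 59.8°: √(L² − r² sin²θ) = 0.30487 m.
v = −0.0699·132.8·0.86427·[1 + 0.0699·0.50302/0.30487] = -8.9457 m/s.
|v| = 8.9457 m/s.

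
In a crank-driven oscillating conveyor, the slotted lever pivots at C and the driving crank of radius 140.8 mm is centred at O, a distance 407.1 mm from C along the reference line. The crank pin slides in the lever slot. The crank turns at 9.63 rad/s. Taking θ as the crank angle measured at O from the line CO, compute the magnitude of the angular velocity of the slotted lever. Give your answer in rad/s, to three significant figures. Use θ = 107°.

ω = 9.63 rad/s
Crank pin A relative to C: A = (d + r cosθ, r sinθ); lever angle φ = atan2(r sinθ, d + r cosθ).
Differentiating tanφ: φ̇ = rω(d cosθ + r)/(d² + r² + 2dr cosθ).
d² + r² + 2dr cosθ = |CA|² = 0.152038 m²;  d cosθ + r = +0.021775 m.
|ω_lever| = |0.1408·9.63·+0.021775| / 0.152038 = 0.1942 rad/s.

0.194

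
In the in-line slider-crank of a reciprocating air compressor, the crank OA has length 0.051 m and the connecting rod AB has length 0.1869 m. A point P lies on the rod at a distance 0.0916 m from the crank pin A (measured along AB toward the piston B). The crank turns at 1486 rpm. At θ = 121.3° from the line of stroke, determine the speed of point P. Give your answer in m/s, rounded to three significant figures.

ω = 155.6 rad/s.  Crank-pin speed |V_A| = rω = 7.9363 m/s, perpendicular to OA.
Rod angle: sinφ = −(r/L) sinθ ⇒ φ = -13.483°; ω_rod = −rω cosθ/√(L²−r²sin²θ) = +22.685 rad/s.
V_P = V_A + ω_rod × AP, with AP = 0.0916 m along the rod.
Components: V_Px = −rω sinθ − a·ω_rod·sinφ = -6.2967 m/s;  V_Py = rω cosθ + a·ω_rod·cosφ = -2.1023 m/s.
|V_P| = √(V_Px² + V_Py²) = 6.6384 m/s.

6.64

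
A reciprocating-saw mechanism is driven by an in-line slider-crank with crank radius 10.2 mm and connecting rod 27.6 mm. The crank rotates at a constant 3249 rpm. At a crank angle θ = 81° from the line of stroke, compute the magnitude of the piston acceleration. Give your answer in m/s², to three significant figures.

259

ω = 2π·3249/60 = 340.2 rad/s
x(θ) = r cosθ + √(L² − r² sin²θ); with ω constant, a = ω²·d²x/dθ².
d²x/dθ² = −r cosθ − r²(cos2θ)/√u − r⁴ sin²2θ/(4u^{3/2}),  u = L² − r² sin²θ = 0.000660266 m².
Substituting r = 0.0102 m, L = 0.0276 m, θ = 81°: d²x/dθ² = +0.0022399 m.
a = ω²·d²x/dθ² = (340.2)²·(+0.0022399) = +259.29 m/s²;  |a| = 259.29 m/s².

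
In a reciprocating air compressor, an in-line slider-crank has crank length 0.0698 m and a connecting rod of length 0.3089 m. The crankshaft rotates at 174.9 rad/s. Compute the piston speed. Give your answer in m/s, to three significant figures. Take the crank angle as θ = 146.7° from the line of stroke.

ω = 174.9 rad/s
For an in-line slider-crank, x = r cosθ + √(L² − r² sin²θ), so v = −rω sinθ·[1 + r cosθ/√(L² − r² sin²θ)].
With r = 0.0698 m, L = 0.3089 m, θ = 146.7°: √(L² − r² sin²θ) = 0.30651 m.
v = −0.0698·174.9·0.54902·[1 + 0.0698·-0.83581/0.30651] = -5.4268 m/s.
|v| = 5.4268 m/s.

5.43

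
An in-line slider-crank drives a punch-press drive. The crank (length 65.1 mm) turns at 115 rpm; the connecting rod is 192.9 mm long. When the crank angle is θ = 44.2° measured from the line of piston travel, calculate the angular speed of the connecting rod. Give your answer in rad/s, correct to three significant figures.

3.00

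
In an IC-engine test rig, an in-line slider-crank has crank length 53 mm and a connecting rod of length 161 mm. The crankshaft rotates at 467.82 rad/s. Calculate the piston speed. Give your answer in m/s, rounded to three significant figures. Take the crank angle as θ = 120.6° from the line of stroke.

17.6

ω = 467.8 rad/s
For an in-line slider-crank, x = r cosθ + √(L² − r² sin²θ), so v = −rω sinθ·[1 + r cosθ/√(L² − r² sin²θ)].
With r = 0.053 m, L = 0.161 m, θ = 120.6°: √(L² − r² sin²θ) = 0.1544 m.
v = −0.053·467.8·0.86074·[1 + 0.053·-0.50904/0.1544] = -17.613 m/s.
|v| = 17.613 m/s.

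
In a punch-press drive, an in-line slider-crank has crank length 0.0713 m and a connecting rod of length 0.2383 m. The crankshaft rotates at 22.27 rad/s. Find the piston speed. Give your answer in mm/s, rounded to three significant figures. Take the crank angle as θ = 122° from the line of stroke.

ω = 22.27 rad/s
For an in-line slider-crank, x = r cosθ + √(L² − r² sin²θ), so v = −rω sinθ·[1 + r cosθ/√(L² − r² sin²θ)].
With r = 0.0713 m, L = 0.2383 m, θ = 122°: √(L² − r² sin²θ) = 0.2305 m.
v = −0.0713·22.27·0.84805·[1 + 0.0713·-0.52992/0.2305] = -1.1258 m/s.
|v| = 1.1258 m/s = 1125.8 mm/s.

1130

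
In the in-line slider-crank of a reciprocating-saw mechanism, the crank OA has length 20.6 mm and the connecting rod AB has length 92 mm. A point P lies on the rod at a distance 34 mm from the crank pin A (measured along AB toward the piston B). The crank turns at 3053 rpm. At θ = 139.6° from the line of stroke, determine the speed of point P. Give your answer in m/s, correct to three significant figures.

5.10

ω = 319.7 rad/s.  Crank-pin speed |V_A| = rω = 6.586 m/s, perpendicular to OA.
Rod angle: sinφ = −(r/L) sinθ ⇒ φ = -8.344°; ω_rod = −rω cosθ/√(L²−r²sin²θ) = +55.1 rad/s.
V_P = V_A + ω_rod × AP, with AP = 0.034 m along the rod.
Components: V_Px = −rω sinθ − a·ω_rod·sinφ = -3.9967 m/s;  V_Py = rω cosθ + a·ω_rod·cosφ = -3.1619 m/s.
|V_P| = √(V_Px² + V_Py²) = 5.0962 m/s.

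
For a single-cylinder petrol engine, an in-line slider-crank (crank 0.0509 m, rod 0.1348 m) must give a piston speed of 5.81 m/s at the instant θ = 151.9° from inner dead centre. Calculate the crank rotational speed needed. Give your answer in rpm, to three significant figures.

3500

For an in-line slider-crank, |v_piston| = rω|sinθ|·[1 + r cosθ/√(L² − r² sin²θ)].
With r = 0.0509 m, L = 0.1348 m, θ = 151.9°: the bracketed kinematic factor |dx/dθ| = 0.01586 m.
ω = v/|dx/dθ| = 5.81/0.01586 = 366.34 rad/s.
N = 60ω/(2π) = 3498.3 rpm.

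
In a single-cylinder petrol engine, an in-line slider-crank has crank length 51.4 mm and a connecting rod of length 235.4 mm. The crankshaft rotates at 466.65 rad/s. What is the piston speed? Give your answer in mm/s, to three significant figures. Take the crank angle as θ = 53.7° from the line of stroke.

21900

ω = 466.6 rad/s
For an in-line slider-crank, x = r cosθ + √(L² − r² sin²θ), so v = −rω sinθ·[1 + r cosθ/√(L² − r² sin²θ)].
With r = 0.0514 m, L = 0.2354 m, θ = 53.7°: √(L² − r² sin²θ) = 0.23173 m.
v = −0.0514·466.6·0.80593·[1 + 0.0514·0.59201/0.23173] = -21.869 m/s.
|v| = 21.869 m/s = 21869 mm/s.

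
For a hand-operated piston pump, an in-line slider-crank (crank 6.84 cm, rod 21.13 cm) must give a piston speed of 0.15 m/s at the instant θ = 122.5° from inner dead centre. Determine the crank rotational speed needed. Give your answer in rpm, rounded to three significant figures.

For an in-line slider-crank, |v_piston| = rω|sinθ|·[1 + r cosθ/√(L² − r² sin²θ)].
With r = 0.0684 m, L = 0.2113 m, θ = 122.5°: the bracketed kinematic factor |dx/dθ| = 0.047258 m.
ω = v/|dx/dθ| = 0.15/0.047258 = 3.1741 rad/s.
N = 60ω/(2π) = 30.31 rpm.

30.3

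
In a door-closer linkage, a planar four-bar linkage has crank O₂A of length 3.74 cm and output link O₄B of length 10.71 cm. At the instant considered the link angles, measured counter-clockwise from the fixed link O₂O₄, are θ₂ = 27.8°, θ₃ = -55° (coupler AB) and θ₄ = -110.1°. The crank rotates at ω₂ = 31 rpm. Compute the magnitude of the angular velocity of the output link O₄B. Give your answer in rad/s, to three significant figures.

1.37

ω₂ = 3.246 rad/s (from 31 rpm).
Differentiating the loop-closure r₂e^{iθ₂}+r₃e^{iθ₃}=r₁+r₄e^{iθ₄} gives r₂ω₂e^{iθ₂}+r₃ω₃e^{iθ₃}=r₄ω₄e^{iθ₄}.
Eliminating the other unknown: ω₄ = r₂ω₂ sin(θ₂−θ₃) / [r₄ sin(θ₄−θ₃)].
Numerator sine = +0.99211; denominator sine = -0.82015.
Result = 0.0374·3.246·(+0.99211) / (0.1071·(-0.82015)) = -1.3713 rad/s; magnitude 1.3713 rad/s.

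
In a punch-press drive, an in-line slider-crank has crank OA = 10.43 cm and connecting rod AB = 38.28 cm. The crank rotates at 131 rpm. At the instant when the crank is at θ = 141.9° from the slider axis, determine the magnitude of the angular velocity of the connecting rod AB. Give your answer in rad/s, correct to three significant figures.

2.98

ω = 13.72 rad/s (converted from 131 rpm).
The rod makes angle φ with the slider axis where L sinφ = r sinθ; differentiating, L cosφ·φ̇ = r ω cosθ.
L cosφ = √(L² − r² sin²θ) = 0.37735 m.
|ω_rod| = r ω |cosθ| / √(L² − r² sin²θ) = 0.1043·13.72·0.78694/0.37735 = 2.9839 rad/s.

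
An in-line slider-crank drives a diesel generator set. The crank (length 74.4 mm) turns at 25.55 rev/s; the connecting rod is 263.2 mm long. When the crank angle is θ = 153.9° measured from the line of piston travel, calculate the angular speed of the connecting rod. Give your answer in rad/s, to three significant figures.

41.1

ω = 160.5 rad/s (converted from 25.55 rev/s).
The rod makes angle φ with the slider axis where L sinφ = r sinθ; differentiating, L cosφ·φ̇ = r ω cosθ.
L cosφ = √(L² − r² sin²θ) = 0.26116 m.
|ω_rod| = r ω |cosθ| / √(L² − r² sin²θ) = 0.0744·160.5·0.89803/0.26116 = 41.071 rad/s.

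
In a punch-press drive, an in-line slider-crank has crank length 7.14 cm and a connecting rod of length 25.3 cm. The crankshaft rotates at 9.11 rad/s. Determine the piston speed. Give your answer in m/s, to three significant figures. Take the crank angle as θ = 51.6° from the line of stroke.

0.601

ω = 9.11 rad/s
For an in-line slider-crank, x = r cosθ + √(L² − r² sin²θ), so v = −rω sinθ·[1 + r cosθ/√(L² − r² sin²θ)].
With r = 0.0714 m, L = 0.253 m, θ = 51.6°: √(L² − r² sin²θ) = 0.24673 m.
v = −0.0714·9.11·0.78369·[1 + 0.0714·0.62115/0.24673] = -0.60138 m/s.
|v| = 0.60138 m/s.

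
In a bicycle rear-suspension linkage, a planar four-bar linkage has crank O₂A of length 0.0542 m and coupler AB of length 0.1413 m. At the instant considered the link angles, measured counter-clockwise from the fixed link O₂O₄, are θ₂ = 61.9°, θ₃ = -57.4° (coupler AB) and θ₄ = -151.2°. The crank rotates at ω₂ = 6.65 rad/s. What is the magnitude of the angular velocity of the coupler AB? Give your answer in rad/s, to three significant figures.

1.40

ω₂ = 6.65 rad/s
Differentiating the loop-closure r₂e^{iθ₂}+r₃e^{iθ₃}=r₁+r₄e^{iθ₄} gives r₂ω₂e^{iθ₂}+r₃ω₃e^{iθ₃}=r₄ω₄e^{iθ₄}.
Eliminating the other unknown: ω₃ = r₂ω₂ sin(θ₄−θ₂) / [r₃ sin(θ₃−θ₄)].
Numerator sine = +0.54610; denominator sine = +0.99780.
Result = 0.0542·6.65·(+0.54610) / (0.1413·(+0.99780)) = +1.3961 rad/s; magnitude 1.3961 rad/s.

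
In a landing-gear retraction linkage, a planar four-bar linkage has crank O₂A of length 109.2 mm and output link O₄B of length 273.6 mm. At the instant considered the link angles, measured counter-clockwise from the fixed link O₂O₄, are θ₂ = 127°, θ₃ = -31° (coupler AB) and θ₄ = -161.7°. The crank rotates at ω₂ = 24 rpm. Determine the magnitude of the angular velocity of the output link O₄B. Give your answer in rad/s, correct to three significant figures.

0.496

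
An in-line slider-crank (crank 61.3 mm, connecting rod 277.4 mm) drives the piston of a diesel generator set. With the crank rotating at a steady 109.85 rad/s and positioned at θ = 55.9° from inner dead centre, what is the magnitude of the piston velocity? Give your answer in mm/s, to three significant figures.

ω = 109.8 rad/s
For an in-line slider-crank, x = r cosθ + √(L² − r² sin²θ), so v = −rω sinθ·[1 + r cosθ/√(L² − r² sin²θ)].
With r = 0.0613 m, L = 0.2774 m, θ = 55.9°: √(L² − r² sin²θ) = 0.27272 m.
v = −0.0613·109.8·0.82806·[1 + 0.0613·0.56064/0.27272] = -6.2787 m/s.
|v| = 6.2787 m/s = 6278.7 mm/s.

6280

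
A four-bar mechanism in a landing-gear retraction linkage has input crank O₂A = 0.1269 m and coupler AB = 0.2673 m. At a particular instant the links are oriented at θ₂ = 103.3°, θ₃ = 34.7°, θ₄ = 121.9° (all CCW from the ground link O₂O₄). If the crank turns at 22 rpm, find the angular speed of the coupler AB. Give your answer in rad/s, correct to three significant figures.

ω₂ = 2.304 rad/s (from 22 rpm).
Differentiating the loop-closure r₂e^{iθ₂}+r₃e^{iθ₃}=r₁+r₄e^{iθ₄} gives r₂ω₂e^{iθ₂}+r₃ω₃e^{iθ₃}=r₄ω₄e^{iθ₄}.
Eliminating the other unknown: ω₃ = r₂ω₂ sin(θ₄−θ₂) / [r₃ sin(θ₃−θ₄)].
Numerator sine = +0.31896; denominator sine = -0.99881.
Result = 0.1269·2.304·(+0.31896) / (0.2673·(-0.99881)) = -0.34928 rad/s; magnitude 0.34928 rad/s.

0.349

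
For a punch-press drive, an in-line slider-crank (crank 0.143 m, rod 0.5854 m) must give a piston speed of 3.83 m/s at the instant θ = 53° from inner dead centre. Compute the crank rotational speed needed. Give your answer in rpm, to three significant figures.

For an in-line slider-crank, |v_piston| = rω|sinθ|·[1 + r cosθ/√(L² − r² sin²θ)].
With r = 0.143 m, L = 0.5854 m, θ = 53°: the bracketed kinematic factor |dx/dθ| = 0.13132 m.
ω = v/|dx/dθ| = 3.83/0.13132 = 29.165 rad/s.
N = 60ω/(2π) = 278.5 rpm.

279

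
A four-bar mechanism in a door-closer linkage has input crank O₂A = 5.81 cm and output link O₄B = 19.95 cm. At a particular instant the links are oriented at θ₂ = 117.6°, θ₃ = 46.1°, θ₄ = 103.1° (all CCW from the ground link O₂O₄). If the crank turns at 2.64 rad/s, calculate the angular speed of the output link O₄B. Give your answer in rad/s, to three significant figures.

0.869

ω₂ = 2.64 rad/s
Differentiating the loop-closure r₂e^{iθ₂}+r₃e^{iθ₃}=r₁+r₄e^{iθ₄} gives r₂ω₂e^{iθ₂}+r₃ω₃e^{iθ₃}=r₄ω₄e^{iθ₄}.
Eliminating the other unknown: ω₄ = r₂ω₂ sin(θ₂−θ₃) / [r₄ sin(θ₄−θ₃)].
Numerator sine = +0.94832; denominator sine = +0.83867.
Result = 0.0581·2.64·(+0.94832) / (0.1995·(+0.83867)) = +0.86937 rad/s; magnitude 0.86937 rad/s.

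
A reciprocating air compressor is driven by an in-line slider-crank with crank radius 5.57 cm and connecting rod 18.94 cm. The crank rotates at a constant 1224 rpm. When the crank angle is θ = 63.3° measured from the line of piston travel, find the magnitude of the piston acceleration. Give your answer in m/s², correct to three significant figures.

ω = 2π·1224/60 = 128.2 rad/s
x(θ) = r cosθ + √(L² − r² sin²θ); with ω constant, a = ω²·d²x/dθ².
d²x/dθ² = −r cosθ − r²(cos2θ)/√u − r⁴ sin²2θ/(4u^{3/2}),  u = L² − r² sin²θ = 0.0333962 m².
Substituting r = 0.0557 m, L = 0.1894 m, θ = 63.3°: d²x/dθ² = -0.015159 m.
a = ω²·d²x/dθ² = (128.2)²·(-0.015159) = -249.05 m/s²;  |a| = 249.05 m/s².

249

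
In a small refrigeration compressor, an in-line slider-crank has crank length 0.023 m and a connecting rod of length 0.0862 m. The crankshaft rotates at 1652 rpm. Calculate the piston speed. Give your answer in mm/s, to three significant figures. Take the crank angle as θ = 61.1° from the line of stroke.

ω = 2π·1652/60 = 173 rad/s
For an in-line slider-crank, x = r cosθ + √(L² − r² sin²θ), so v = −rω sinθ·[1 + r cosθ/√(L² − r² sin²θ)].
With r = 0.023 m, L = 0.0862 m, θ = 61.1°: √(L² − r² sin²θ) = 0.083815 m.
v = −0.023·173·0.87546·[1 + 0.023·0.48328/0.083815] = -3.9454 m/s.
|v| = 3.9454 m/s = 3945.4 mm/s.

3950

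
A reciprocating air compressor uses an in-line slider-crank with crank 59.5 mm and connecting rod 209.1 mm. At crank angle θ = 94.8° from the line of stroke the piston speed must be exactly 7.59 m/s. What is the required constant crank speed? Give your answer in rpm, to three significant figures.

For an in-line slider-crank, |v_piston| = rω|sinθ|·[1 + r cosθ/√(L² − r² sin²θ)].
With r = 0.0595 m, L = 0.2091 m, θ = 94.8°: the bracketed kinematic factor |dx/dθ| = 0.057819 m.
ω = v/|dx/dθ| = 7.59/0.057819 = 131.27 rad/s.
N = 60ω/(2π) = 1253.5 rpm.

1250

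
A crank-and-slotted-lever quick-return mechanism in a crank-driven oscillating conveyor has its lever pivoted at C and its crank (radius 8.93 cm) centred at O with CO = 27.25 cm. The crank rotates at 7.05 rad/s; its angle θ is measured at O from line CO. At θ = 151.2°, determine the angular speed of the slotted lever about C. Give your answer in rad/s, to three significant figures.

2.38

ω = 7.05 rad/s
Crank pin A relative to C: A = (d + r cosθ, r sinθ); lever angle φ = atan2(r sinθ, d + r cosθ).
Differentiating tanφ: φ̇ = rω(d cosθ + r)/(d² + r² + 2dr cosθ).
d² + r² + 2dr cosθ = |CA|² = 0.0395822 m²;  d cosθ + r = -0.14949 m.
|ω_lever| = |0.0893·7.05·-0.14949| / 0.0395822 = 2.3777 rad/s.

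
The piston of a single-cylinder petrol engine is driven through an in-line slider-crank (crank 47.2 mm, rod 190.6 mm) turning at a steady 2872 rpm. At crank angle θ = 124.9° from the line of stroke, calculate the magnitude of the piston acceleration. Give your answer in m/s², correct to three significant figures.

2800

ω = 2π·2872/60 = 300.8 rad/s
x(θ) = r cosθ + √(L² − r² sin²θ); with ω constant, a = ω²·d²x/dθ².
d²x/dθ² = −r cosθ − r²(cos2θ)/√u − r⁴ sin²2θ/(4u^{3/2}),  u = L² − r² sin²θ = 0.0348298 m².
Substituting r = 0.0472 m, L = 0.1906 m, θ = 124.9°: d²x/dθ² = +0.030959 m.
a = ω²·d²x/dθ² = (300.8)²·(+0.030959) = +2800.4 m/s²;  |a| = 2800.4 m/s².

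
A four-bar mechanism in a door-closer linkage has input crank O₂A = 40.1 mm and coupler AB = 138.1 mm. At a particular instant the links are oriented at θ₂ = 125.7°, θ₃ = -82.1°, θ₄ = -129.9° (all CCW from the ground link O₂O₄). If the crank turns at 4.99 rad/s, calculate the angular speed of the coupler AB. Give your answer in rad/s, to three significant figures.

1.89

ω₂ = 4.99 rad/s
Differentiating the loop-closure r₂e^{iθ₂}+r₃e^{iθ₃}=r₁+r₄e^{iθ₄} gives r₂ω₂e^{iθ₂}+r₃ω₃e^{iθ₃}=r₄ω₄e^{iθ₄}.
Eliminating the other unknown: ω₃ = r₂ω₂ sin(θ₄−θ₂) / [r₃ sin(θ₃−θ₄)].
Numerator sine = +0.96858; denominator sine = +0.74080.
Result = 0.0401·4.99·(+0.96858) / (0.1381·(+0.74080)) = +1.8945 rad/s; magnitude 1.8945 rad/s.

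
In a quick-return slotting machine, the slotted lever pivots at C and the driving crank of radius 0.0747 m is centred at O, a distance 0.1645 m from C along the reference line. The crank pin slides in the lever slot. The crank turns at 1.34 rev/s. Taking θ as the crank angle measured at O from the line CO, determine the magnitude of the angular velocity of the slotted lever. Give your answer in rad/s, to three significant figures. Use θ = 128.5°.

1.00

ω = 8.419 rad/s (from 1.34 rev/s).
Crank pin A relative to C: A = (d + r cosθ, r sinθ); lever angle φ = atan2(r sinθ, d + r cosθ).
Differentiating tanφ: φ̇ = rω(d cosθ + r)/(d² + r² + 2dr cosθ).
d² + r² + 2dr cosθ = |CA|² = 0.0173412 m²;  d cosθ + r = -0.027704 m.
|ω_lever| = |0.0747·8.419·-0.027704| / 0.0173412 = 1.0048 rad/s.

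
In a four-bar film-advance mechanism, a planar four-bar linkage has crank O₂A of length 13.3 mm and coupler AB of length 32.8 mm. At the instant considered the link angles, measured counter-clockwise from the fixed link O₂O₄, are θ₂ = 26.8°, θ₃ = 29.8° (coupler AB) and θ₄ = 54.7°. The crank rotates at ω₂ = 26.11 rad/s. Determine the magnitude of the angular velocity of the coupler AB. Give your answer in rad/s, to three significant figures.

ω₂ = 26.11 rad/s
Differentiating the loop-closure r₂e^{iθ₂}+r₃e^{iθ₃}=r₁+r₄e^{iθ₄} gives r₂ω₂e^{iθ₂}+r₃ω₃e^{iθ₃}=r₄ω₄e^{iθ₄}.
Eliminating the other unknown: ω₃ = r₂ω₂ sin(θ₄−θ₂) / [r₃ sin(θ₃−θ₄)].
Numerator sine = +0.46793; denominator sine = -0.42104.
Result = 0.0133·26.11·(+0.46793) / (0.0328·(-0.42104)) = -11.766 rad/s; magnitude 11.766 rad/s.

11.8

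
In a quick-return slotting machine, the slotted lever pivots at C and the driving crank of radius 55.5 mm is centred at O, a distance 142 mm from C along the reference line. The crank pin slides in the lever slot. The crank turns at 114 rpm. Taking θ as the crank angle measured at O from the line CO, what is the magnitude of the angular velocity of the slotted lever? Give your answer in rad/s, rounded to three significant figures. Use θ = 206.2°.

5.23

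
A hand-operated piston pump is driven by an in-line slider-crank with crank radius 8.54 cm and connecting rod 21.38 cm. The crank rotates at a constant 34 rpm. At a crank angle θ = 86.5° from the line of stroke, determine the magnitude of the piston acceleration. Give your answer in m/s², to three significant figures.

0.402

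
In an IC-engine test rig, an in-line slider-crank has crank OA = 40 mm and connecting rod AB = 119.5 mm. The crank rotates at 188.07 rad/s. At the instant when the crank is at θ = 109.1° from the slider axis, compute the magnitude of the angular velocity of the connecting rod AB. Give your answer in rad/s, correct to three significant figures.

ω = 188.1 rad/s
The rod makes angle φ with the slider axis where L sinφ = r sinθ; differentiating, L cosφ·φ̇ = r ω cosθ.
L cosφ = √(L² − r² sin²θ) = 0.11336 m.
|ω_rod| = r ω |cosθ| / √(L² − r² sin²θ) = 0.04·188.1·0.32722/0.11336 = 21.714 rad/s.

21.7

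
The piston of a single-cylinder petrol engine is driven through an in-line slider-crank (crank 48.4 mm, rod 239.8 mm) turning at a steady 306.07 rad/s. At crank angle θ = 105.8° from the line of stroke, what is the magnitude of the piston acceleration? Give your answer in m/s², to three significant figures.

2030

ω = 306.1 rad/s
x(θ) = r cosθ + √(L² − r² sin²θ); with ω constant, a = ω²·d²x/dθ².
d²x/dθ² = −r cosθ − r²(cos2θ)/√u − r⁴ sin²2θ/(4u^{3/2}),  u = L² − r² sin²θ = 0.0553351 m².
Substituting r = 0.0484 m, L = 0.2398 m, θ = 105.8°: d²x/dθ² = +0.021631 m.
a = ω²·d²x/dθ² = (306.1)²·(+0.021631) = +2026.4 m/s²;  |a| = 2026.4 m/s².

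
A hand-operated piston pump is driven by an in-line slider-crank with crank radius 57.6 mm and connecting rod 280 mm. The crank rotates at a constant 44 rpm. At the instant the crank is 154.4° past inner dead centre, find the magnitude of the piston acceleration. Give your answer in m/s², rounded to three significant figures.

ω = 2π·44/60 = 4.608 rad/s
x(θ) = r cosθ + √(L² − r² sin²θ); with ω constant, a = ω²·d²x/dθ².
d²x/dθ² = −r cosθ − r²(cos2θ)/√u − r⁴ sin²2θ/(4u^{3/2}),  u = L² − r² sin²θ = 0.0777806 m².
Substituting r = 0.0576 m, L = 0.28 m, θ = 154.4°: d²x/dθ² = +0.044414 m.
a = ω²·d²x/dθ² = (4.608)²·(+0.044414) = +0.94294 m/s²;  |a| = 0.94294 m/s².

0.943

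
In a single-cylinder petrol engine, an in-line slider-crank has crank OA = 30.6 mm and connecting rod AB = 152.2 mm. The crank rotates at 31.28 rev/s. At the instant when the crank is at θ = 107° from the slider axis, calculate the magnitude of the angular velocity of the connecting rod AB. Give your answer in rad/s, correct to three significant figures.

11.8

ω = 196.5 rad/s (converted from 31.28 rev/s).
The rod makes angle φ with the slider axis where L sinφ = r sinθ; differentiating, L cosφ·φ̇ = r ω cosθ.
L cosφ = √(L² − r² sin²θ) = 0.14936 m.
|ω_rod| = r ω |cosθ| / √(L² − r² sin²θ) = 0.0306·196.5·0.29237/0.14936 = 11.772 rad/s.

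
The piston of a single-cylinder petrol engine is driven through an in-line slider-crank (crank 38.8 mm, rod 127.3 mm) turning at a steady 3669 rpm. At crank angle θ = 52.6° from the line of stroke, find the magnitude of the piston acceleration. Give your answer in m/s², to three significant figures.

ω = 2π·3669/60 = 384.2 rad/s
x(θ) = r cosθ + √(L² − r² sin²θ); with ω constant, a = ω²·d²x/dθ².
d²x/dθ² = −r cosθ − r²(cos2θ)/√u − r⁴ sin²2θ/(4u^{3/2}),  u = L² − r² sin²θ = 0.0152552 m².
Substituting r = 0.0388 m, L = 0.1273 m, θ = 52.6°: d²x/dθ² = -0.02065 m.
a = ω²·d²x/dθ² = (384.2)²·(-0.02065) = -3048.5 m/s²;  |a| = 3048.5 m/s².

3050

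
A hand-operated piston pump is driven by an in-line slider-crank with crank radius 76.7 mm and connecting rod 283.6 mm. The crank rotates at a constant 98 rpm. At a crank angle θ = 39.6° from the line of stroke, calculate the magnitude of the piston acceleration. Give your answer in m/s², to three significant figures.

ω = 2π·98/60 = 10.26 rad/s
x(θ) = r cosθ + √(L² − r² sin²θ); with ω constant, a = ω²·d²x/dθ².
d²x/dθ² = −r cosθ − r²(cos2θ)/√u − r⁴ sin²2θ/(4u^{3/2}),  u = L² − r² sin²θ = 0.0780387 m².
Substituting r = 0.0767 m, L = 0.2836 m, θ = 39.6°: d²x/dθ² = -0.063427 m.
a = ω²·d²x/dθ² = (10.26)²·(-0.063427) = -6.6801 m/s²;  |a| = 6.6801 m/s².

6.68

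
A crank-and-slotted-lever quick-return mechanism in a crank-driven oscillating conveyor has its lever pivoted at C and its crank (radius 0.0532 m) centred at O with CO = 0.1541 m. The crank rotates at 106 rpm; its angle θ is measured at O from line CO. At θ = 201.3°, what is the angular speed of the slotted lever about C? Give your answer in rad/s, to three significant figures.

ω = 11.1 rad/s (from 106 rpm).
Crank pin A relative to C: A = (d + r cosθ, r sinθ); lever angle φ = atan2(r sinθ, d + r cosθ).
Differentiating tanφ: φ̇ = rω(d cosθ + r)/(d² + r² + 2dr cosθ).
d² + r² + 2dr cosθ = |CA|² = 0.0113008 m²;  d cosθ + r = -0.090374 m.
|ω_lever| = |0.0532·11.1·-0.090374| / 0.0113008 = 4.7226 rad/s.

4.72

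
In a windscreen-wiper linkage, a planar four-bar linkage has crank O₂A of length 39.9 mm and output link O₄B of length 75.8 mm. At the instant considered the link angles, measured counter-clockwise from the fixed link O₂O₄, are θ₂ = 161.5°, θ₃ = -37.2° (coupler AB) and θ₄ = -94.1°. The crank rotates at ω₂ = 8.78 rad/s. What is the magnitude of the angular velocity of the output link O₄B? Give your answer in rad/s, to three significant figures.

ω₂ = 8.78 rad/s
Differentiating the loop-closure r₂e^{iθ₂}+r₃e^{iθ₃}=r₁+r₄e^{iθ₄} gives r₂ω₂e^{iθ₂}+r₃ω₃e^{iθ₃}=r₄ω₄e^{iθ₄}.
Eliminating the other unknown: ω₄ = r₂ω₂ sin(θ₂−θ₃) / [r₄ sin(θ₄−θ₃)].
Numerator sine = -0.32061; denominator sine = -0.83772.
Result = 0.0399·8.78·(-0.32061) / (0.0758·(-0.83772)) = +1.7688 rad/s; magnitude 1.7688 rad/s.

1.77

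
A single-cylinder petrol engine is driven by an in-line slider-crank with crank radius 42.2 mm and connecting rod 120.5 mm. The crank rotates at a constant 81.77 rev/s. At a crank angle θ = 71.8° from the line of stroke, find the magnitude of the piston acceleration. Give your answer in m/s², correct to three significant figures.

ω = 2π·81.8 = 513.8 rad/s
x(θ) = r cosθ + √(L² − r² sin²θ); with ω constant, a = ω²·d²x/dθ².
d²x/dθ² = −r cosθ − r²(cos2θ)/√u − r⁴ sin²2θ/(4u^{3/2}),  u = L² − r² sin²θ = 0.0129131 m².
Substituting r = 0.0422 m, L = 0.1205 m, θ = 71.8°: d²x/dθ² = -0.00075695 m.
a = ω²·d²x/dθ² = (513.8)²·(-0.00075695) = -199.81 m/s²;  |a| = 199.81 m/s².

200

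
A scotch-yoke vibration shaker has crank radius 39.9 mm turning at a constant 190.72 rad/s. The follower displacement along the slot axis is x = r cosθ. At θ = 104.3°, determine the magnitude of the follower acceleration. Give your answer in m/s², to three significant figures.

358

ω = 190.7 rad/s
x = r cosθ ⇒ ẍ = −rω² cosθ (ω constant).
|a| = rω²|cosθ| = 0.0399·(190.7)²·|cos 104.3°| = 358.48 m/s².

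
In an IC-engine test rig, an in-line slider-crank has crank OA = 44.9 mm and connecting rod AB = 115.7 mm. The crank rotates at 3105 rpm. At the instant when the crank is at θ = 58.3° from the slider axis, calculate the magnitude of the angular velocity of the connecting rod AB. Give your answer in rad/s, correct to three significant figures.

ω = 325.2 rad/s (converted from 3105 rpm).
The rod makes angle φ with the slider axis where L sinφ = r sinθ; differentiating, L cosφ·φ̇ = r ω cosθ.
L cosφ = √(L² − r² sin²θ) = 0.10921 m.
|ω_rod| = r ω |cosθ| / √(L² − r² sin²θ) = 0.0449·325.2·0.52547/0.10921 = 70.245 rad/s.

70.2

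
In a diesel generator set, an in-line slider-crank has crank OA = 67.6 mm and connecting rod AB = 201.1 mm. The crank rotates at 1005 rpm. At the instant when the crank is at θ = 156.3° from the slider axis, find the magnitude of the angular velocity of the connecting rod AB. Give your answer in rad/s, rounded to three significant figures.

32.7

ω = 105.2 rad/s (converted from 1005 rpm).
The rod makes angle φ with the slider axis where L sinφ = r sinθ; differentiating, L cosφ·φ̇ = r ω cosθ.
L cosφ = √(L² − r² sin²θ) = 0.19926 m.
|ω_rod| = r ω |cosθ| / √(L² − r² sin²θ) = 0.0676·105.2·0.91566/0.19926 = 32.694 rad/s.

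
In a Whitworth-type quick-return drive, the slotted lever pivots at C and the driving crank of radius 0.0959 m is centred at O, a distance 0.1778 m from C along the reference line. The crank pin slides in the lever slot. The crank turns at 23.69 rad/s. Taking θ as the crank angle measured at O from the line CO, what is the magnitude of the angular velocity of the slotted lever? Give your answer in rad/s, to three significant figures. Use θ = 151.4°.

12.6

ω = 23.69 rad/s
Crank pin A relative to C: A = (d + r cosθ, r sinθ); lever angle φ = atan2(r sinθ, d + r cosθ).
Differentiating tanφ: φ̇ = rω(d cosθ + r)/(d² + r² + 2dr cosθ).
d² + r² + 2dr cosθ = |CA|² = 0.0108686 m²;  d cosθ + r = -0.060205 m.
|ω_lever| = |0.0959·23.69·-0.060205| / 0.0108686 = 12.585 rad/s.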